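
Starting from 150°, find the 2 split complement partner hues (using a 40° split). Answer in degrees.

290° and 10°

Split-complementary hues sit 40° either side of the complement.
Complement of 150°: 150 + 180 = 330°
330 − 40 = 290°
330 + 40 = 370 → 370 − 360 = 10°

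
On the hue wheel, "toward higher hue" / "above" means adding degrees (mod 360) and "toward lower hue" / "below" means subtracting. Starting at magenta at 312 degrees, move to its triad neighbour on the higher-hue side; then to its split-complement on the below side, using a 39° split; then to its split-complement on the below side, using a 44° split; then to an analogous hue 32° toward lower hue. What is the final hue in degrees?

317°

triadic ↑ +120°: 312 + 120 = 432 → 432 − 360 = 72°
split-comp 39° ↓ +141°: 72 + 141 = 213°
split-comp 44° ↓ +136°: 213 + 136 = 349°
analog 32° ↓ −32°: 349 − 32 = 317°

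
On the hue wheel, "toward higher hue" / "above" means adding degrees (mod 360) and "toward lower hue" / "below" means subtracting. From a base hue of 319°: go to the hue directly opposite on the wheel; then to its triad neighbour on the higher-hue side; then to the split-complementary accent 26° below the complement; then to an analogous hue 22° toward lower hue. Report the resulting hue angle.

+180° (complement): 319 + 180 = 499 → 499 − 360 = 139°
+120° (triadic ↑): 139 + 120 = 259°
+154° (split-comp 26° ↓): 259 + 154 = 413 → 413 − 360 = 53°
−22° (analog 22° ↓): 53 − 22 = 31°

31°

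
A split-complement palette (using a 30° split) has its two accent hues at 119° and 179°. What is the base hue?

329°

The accents sit 30° either side of the complement, so the complement is their short-arc midpoint on the wheel.
Short-arc midpoint of 119° and 179°: 149°.
Base is 180° from the complement: 149 − 180 = -31 → -31 + 360 = 329°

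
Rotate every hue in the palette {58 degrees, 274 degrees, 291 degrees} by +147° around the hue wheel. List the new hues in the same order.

58 + 147 = 205°
274 + 147 = 421 → 421 − 360 = 61°
291 + 147 = 438 → 438 − 360 = 78°

205°, 61°, 78°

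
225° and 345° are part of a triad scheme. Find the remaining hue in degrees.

105°

A triad places three hues 120° apart.
The full set through 225° is {105°, 225°, 345°}.
Given {225°, 345°}, the missing hue is 105°.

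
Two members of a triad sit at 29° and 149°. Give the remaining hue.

A triad spaces three hues 120° apart.
The full set is {29°, 149°, 269°}.

269°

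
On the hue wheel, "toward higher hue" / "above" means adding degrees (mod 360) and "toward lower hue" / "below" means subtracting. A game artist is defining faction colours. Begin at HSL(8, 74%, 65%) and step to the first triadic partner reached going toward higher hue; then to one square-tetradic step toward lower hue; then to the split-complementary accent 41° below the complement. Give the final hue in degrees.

177°

+120° (triadic ↑): 8 + 120 = 128°
−90° (square ↓): 128 − 90 = 38°
+139° (split-comp 41° ↓): 38 + 139 = 177°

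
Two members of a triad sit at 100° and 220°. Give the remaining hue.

A triad spaces three hues 120° apart.
The full set is {100°, 220°, 340°}.

340°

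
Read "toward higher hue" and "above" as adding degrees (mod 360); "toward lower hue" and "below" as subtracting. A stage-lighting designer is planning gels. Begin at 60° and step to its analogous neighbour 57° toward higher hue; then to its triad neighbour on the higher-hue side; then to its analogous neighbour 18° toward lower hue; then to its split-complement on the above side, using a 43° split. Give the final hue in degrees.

+57° (analog 57° ↑): 60 + 57 = 117°
+120° (triadic ↑): 117 + 120 = 237°
−18° (analog 18° ↓): 237 − 18 = 219°
+223° (split-comp 43° ↑): 219 + 223 = 442 → 442 − 360 = 82°

82°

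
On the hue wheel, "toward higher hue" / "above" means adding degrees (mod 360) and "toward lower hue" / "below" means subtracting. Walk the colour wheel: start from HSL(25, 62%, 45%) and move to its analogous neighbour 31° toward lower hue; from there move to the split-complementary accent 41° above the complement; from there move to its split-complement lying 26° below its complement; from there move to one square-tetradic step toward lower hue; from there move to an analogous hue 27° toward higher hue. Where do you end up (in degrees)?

−31° (analog 31° ↓): 25 − 31 = -6 → -6 + 360 = 354°
+221° (split-comp 41° ↑): 354 + 221 = 575 → 575 − 360 = 215°
+154° (split-comp 26° ↓): 215 + 154 = 369 → 369 − 360 = 9°
−90° (square ↓): 9 − 90 = -81 → -81 + 360 = 279°
+27° (analog 27° ↑): 279 + 27 = 306°

306°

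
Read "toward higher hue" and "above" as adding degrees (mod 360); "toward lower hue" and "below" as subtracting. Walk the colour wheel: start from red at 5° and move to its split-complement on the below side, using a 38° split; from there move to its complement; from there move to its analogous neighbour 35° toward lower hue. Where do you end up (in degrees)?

292°

5 + 142 = 147°   (split-comp 38° ↓)
147 + 180 = 327°   (complement)
327 − 35 = 292°   (analog 35° ↓)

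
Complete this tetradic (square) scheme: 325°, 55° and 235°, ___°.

145°

A square tetradic scheme places four hues every 90°.
The full set through 55° is {55°, 145°, 235°, 325°}.
Given {55°, 235°, 325°}, the missing hue is 145°.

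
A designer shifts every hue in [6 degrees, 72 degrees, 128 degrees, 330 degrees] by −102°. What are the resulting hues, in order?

6 − 102 = -96 → -96 + 360 = 264°
72 − 102 = -30 → -30 + 360 = 330°
128 − 102 = 26°
330 − 102 = 228°

264°, 330°, 26°, 228°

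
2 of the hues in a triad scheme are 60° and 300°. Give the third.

A triad places three hues 120° apart.
The full set through 60° is {60°, 180°, 300°}.
Given {60°, 300°}, the missing hue is 180°.

180°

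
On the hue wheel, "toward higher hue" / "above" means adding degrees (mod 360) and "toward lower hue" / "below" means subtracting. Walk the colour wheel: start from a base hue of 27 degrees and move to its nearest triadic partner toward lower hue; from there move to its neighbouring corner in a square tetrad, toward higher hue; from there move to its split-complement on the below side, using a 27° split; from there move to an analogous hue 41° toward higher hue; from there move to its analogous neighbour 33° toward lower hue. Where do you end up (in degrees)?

triadic ↓ −120°: 27 − 120 = -93 → -93 + 360 = 267°
square ↑ +90°: 267 + 90 = 357°
split-comp 27° ↓ +153°: 357 + 153 = 510 → 510 − 360 = 150°
analog 41° ↑ +41°: 150 + 41 = 191°
analog 33° ↓ −33°: 191 − 33 = 158°

158°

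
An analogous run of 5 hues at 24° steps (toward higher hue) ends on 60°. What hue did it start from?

324°

4 steps of 24° (toward higher hue) give a net shift of +96°.
Start = end − shift: 60 − 96 = -36 → -36 + 360 = 324°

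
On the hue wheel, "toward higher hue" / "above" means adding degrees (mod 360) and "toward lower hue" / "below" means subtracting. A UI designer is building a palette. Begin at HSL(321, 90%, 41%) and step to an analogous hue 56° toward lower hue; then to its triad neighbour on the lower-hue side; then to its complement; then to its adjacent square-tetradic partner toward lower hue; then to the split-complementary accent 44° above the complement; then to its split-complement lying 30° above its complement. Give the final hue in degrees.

analog 56° ↓ −56°: 321 − 56 = 265°
triadic ↓ −120°: 265 − 120 = 145°
complement +180°: 145 + 180 = 325°
square ↓ −90°: 325 − 90 = 235°
split-comp 44° ↑ +224°: 235 + 224 = 459 → 459 − 360 = 99°
split-comp 30° ↑ +210°: 99 + 210 = 309°

309°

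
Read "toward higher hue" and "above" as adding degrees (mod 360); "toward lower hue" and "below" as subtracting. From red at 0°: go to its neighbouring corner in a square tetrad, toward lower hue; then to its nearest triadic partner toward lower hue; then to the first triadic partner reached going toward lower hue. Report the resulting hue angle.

square ↓ −90°: 0 − 90 = -90 → -90 + 360 = 270°
triadic ↓ −120°: 270 − 120 = 150°
triadic ↓ −120°: 150 − 120 = 30°

30°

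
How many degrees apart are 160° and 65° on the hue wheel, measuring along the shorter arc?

|160 − 65| = 95.
95 ≤ 180, so the shorter arc is 95°.

95°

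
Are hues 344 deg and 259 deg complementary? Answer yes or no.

no

Angular distance: |344 − 259| = 85 = 85°.
Complementary requires 180°.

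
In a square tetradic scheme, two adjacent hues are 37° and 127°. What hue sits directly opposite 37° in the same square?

A square tetradic scheme places four hues 90° apart; opposite corners are 180° apart.
37 + 180 = 217°

217°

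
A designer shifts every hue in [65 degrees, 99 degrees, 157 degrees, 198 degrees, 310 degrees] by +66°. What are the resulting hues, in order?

65 + 66 = 131°
99 + 66 = 165°
157 + 66 = 223°
198 + 66 = 264°
310 + 66 = 376 → 376 − 360 = 16°

131°, 165°, 223°, 264°, 16°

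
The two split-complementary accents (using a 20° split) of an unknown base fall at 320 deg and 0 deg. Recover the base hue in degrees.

160°

The accents sit 20° either side of the complement, so the complement is their short-arc midpoint on the wheel.
Short-arc midpoint of 320° and 0°: 340°.
Base is 180° from the complement: 340 − 180 = 160°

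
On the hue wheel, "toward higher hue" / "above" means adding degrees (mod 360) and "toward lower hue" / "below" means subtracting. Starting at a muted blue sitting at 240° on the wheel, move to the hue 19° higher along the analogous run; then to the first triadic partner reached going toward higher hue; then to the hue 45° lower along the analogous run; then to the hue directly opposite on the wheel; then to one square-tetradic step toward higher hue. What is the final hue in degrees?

244°

analog 19° ↑ +19°: 240 + 19 = 259°
triadic ↑ +120°: 259 + 120 = 379 → 379 − 360 = 19°
analog 45° ↓ −45°: 19 − 45 = -26 → -26 + 360 = 334°
complement +180°: 334 + 180 = 514 → 514 − 360 = 154°
square ↑ +90°: 154 + 90 = 244°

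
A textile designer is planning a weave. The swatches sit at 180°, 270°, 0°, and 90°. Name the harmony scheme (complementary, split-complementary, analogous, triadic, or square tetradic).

Sort the hues: 0°, 90°, 180°, 270°.
Successive gaps around the wheel: 90°, 90°, 90°, 90°.
Four hues every 90° form a square tetradic scheme.

square tetradic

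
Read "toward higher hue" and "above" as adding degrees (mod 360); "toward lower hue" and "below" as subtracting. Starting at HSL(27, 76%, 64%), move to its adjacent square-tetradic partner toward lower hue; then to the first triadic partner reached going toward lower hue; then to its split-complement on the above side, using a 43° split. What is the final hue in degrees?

40°

27 − 90 = -63 → -63 + 360 = 297°   (square ↓)
297 − 120 = 177°   (triadic ↓)
177 + 223 = 400 → 400 − 360 = 40°   (split-comp 43° ↑)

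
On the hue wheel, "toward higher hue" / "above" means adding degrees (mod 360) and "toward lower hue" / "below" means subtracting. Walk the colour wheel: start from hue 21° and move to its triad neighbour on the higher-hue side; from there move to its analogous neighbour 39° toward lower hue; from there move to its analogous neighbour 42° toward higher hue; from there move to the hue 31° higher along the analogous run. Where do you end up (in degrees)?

21 + 120 = 141°   (triadic ↑)
141 − 39 = 102°   (analog 39° ↓)
102 + 42 = 144°   (analog 42° ↑)
144 + 31 = 175°   (analog 31° ↑)

175°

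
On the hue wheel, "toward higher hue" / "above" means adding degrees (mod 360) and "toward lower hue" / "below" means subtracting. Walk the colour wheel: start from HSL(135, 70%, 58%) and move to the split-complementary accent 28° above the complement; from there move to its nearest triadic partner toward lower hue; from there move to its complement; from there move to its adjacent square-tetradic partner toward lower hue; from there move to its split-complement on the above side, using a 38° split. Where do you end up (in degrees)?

171°

split-comp 28° ↑ +208°: 135 + 208 = 343°
triadic ↓ −120°: 343 − 120 = 223°
complement +180°: 223 + 180 = 403 → 403 − 360 = 43°
square ↓ −90°: 43 − 90 = -47 → -47 + 360 = 313°
split-comp 38° ↑ +218°: 313 + 218 = 531 → 531 − 360 = 171°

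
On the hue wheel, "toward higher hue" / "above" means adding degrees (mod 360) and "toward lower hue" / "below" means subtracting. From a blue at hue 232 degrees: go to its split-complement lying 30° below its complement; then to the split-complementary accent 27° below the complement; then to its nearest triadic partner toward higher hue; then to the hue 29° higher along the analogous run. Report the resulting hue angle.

+150° (split-comp 30° ↓): 232 + 150 = 382 → 382 − 360 = 22°
+153° (split-comp 27° ↓): 22 + 153 = 175°
+120° (triadic ↑): 175 + 120 = 295°
+29° (analog 29° ↑): 295 + 29 = 324°

324°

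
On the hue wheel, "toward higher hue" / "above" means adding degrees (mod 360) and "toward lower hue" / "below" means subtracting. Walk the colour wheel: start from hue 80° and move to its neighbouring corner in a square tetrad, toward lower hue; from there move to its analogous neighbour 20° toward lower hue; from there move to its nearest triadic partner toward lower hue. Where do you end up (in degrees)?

80 − 90 = -10 → -10 + 360 = 350°   (square ↓)
350 − 20 = 330°   (analog 20° ↓)
330 − 120 = 210°   (triadic ↓)

210°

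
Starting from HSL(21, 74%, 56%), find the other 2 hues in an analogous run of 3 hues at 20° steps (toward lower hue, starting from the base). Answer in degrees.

Analogous hues sit every 20° along the wheel.
21 − 20 = 1°
21 − 40 = -19 → -19 + 360 = 341°

1° and 341°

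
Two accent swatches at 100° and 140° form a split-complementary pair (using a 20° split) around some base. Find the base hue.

300°

The accents sit 20° either side of the complement, so the complement is their short-arc midpoint on the wheel.
Short-arc midpoint of 100° and 140°: 120°.
Base is 180° from the complement: 120 − 180 = -60 → -60 + 360 = 300°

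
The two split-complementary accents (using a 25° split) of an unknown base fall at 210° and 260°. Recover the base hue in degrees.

The accents sit 25° either side of the complement, so the complement is their short-arc midpoint on the wheel.
Short-arc midpoint of 210° and 260°: 235°.
Base is 180° from the complement: 235 − 180 = 55°

55°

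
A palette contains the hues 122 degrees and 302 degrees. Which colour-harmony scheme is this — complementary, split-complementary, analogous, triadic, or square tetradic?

Sort the hues: 122°, 302°.
Successive gaps around the wheel: 180°, 180°.
Two hues 180° apart are complementary.

complementary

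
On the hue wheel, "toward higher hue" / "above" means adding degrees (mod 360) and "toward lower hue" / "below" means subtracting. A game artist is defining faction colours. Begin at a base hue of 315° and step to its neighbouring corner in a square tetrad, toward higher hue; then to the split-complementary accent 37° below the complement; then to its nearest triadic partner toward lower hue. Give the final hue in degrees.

68°

+90° (square ↑): 315 + 90 = 405 → 405 − 360 = 45°
+143° (split-comp 37° ↓): 45 + 143 = 188°
−120° (triadic ↓): 188 − 120 = 68°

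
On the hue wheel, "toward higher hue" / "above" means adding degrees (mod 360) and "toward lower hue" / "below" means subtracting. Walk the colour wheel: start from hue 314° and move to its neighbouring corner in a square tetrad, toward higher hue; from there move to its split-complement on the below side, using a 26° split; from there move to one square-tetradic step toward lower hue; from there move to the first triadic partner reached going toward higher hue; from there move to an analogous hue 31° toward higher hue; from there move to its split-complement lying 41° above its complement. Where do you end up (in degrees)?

120°

+90° (square ↑): 314 + 90 = 404 → 404 − 360 = 44°
+154° (split-comp 26° ↓): 44 + 154 = 198°
−90° (square ↓): 198 − 90 = 108°
+120° (triadic ↑): 108 + 120 = 228°
+31° (analog 31° ↑): 228 + 31 = 259°
+221° (split-comp 41° ↑): 259 + 221 = 480 → 480 − 360 = 120°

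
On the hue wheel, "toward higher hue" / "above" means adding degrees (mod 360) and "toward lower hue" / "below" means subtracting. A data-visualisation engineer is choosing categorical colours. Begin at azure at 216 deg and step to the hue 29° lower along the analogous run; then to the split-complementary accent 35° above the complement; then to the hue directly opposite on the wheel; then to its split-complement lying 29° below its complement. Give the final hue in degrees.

13°

216 − 29 = 187°   (analog 29° ↓)
187 + 215 = 402 → 402 − 360 = 42°   (split-comp 35° ↑)
42 + 180 = 222°   (complement)
222 + 151 = 373 → 373 − 360 = 13°   (split-comp 29° ↓)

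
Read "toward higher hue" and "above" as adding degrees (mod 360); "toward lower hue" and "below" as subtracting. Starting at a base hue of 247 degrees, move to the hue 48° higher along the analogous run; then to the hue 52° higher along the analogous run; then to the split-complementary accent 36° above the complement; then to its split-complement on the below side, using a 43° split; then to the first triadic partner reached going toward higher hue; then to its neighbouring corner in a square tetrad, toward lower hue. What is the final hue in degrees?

10°

+48° (analog 48° ↑): 247 + 48 = 295°
+52° (analog 52° ↑): 295 + 52 = 347°
+216° (split-comp 36° ↑): 347 + 216 = 563 → 563 − 360 = 203°
+137° (split-comp 43° ↓): 203 + 137 = 340°
+120° (triadic ↑): 340 + 120 = 460 → 460 − 360 = 100°
−90° (square ↓): 100 − 90 = 10°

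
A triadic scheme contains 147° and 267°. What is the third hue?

27°

A triad spaces three hues 120° apart.
The full set is {27°, 147°, 267°}.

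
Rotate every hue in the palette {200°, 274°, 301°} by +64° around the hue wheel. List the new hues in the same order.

264°, 338°, 5°

200 + 64 = 264°
274 + 64 = 338°
301 + 64 = 365 → 365 − 360 = 5°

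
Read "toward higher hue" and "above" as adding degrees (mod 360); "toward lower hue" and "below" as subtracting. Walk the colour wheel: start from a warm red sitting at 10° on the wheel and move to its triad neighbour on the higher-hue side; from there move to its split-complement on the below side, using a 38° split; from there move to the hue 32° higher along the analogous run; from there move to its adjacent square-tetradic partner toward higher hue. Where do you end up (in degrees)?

34°

10 + 120 = 130°   (triadic ↑)
130 + 142 = 272°   (split-comp 38° ↓)
272 + 32 = 304°   (analog 32° ↑)
304 + 90 = 394 → 394 − 360 = 34°   (square ↑)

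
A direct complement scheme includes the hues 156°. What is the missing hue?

336°

The complement sits 180° across the wheel.
The full set through 156° is {156°, 336°}.
Given {156°}, the missing hue is 336°.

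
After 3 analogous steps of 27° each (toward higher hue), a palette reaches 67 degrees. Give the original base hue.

346°

3 steps of 27° (toward higher hue) give a net shift of +81°.
Start = end − shift: 67 − 81 = -14 → -14 + 360 = 346°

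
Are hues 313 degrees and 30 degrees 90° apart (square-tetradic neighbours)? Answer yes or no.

no

Angular distance: |313 − 30| = 283; shorter arc = 360 − 283 = 77°.
90° apart (square-tetradic neighbours) requires 90°.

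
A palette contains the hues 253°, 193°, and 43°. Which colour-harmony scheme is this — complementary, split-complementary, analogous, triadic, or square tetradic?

Sort the hues: 43°, 193°, 253°.
Successive gaps around the wheel: 150°, 60°, 150°.
Two 150° gaps and one 60° gap — a base hue opposite a pair of accents 30° either side of its complement — is the split-complementary pattern.

split-complementary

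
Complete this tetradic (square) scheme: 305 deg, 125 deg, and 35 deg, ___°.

215°

A square tetradic scheme places four hues every 90°.
The full set through 35° is {35°, 125°, 215°, 305°}.
Given {35°, 125°, 305°}, the missing hue is 215°.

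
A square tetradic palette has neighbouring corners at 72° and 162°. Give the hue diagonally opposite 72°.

A square tetradic scheme places four hues 90° apart; opposite corners are 180° apart.
72 + 180 = 252°

252°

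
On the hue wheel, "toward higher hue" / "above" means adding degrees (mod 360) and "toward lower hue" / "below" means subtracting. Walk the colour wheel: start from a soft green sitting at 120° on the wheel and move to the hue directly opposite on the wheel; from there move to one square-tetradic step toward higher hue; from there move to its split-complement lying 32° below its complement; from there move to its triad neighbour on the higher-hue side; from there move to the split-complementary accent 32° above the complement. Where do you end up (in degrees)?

120 + 180 = 300°   (complement)
300 + 90 = 390 → 390 − 360 = 30°   (square ↑)
30 + 148 = 178°   (split-comp 32° ↓)
178 + 120 = 298°   (triadic ↑)
298 + 212 = 510 → 510 − 360 = 150°   (split-comp 32° ↑)

150°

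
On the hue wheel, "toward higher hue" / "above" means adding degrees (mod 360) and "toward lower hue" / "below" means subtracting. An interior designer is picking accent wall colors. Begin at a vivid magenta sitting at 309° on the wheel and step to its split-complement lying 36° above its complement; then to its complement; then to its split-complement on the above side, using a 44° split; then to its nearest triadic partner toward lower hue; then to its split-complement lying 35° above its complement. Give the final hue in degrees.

304°

+216° (split-comp 36° ↑): 309 + 216 = 525 → 525 − 360 = 165°
+180° (complement): 165 + 180 = 345°
+224° (split-comp 44° ↑): 345 + 224 = 569 → 569 − 360 = 209°
−120° (triadic ↓): 209 − 120 = 89°
+215° (split-comp 35° ↑): 89 + 215 = 304°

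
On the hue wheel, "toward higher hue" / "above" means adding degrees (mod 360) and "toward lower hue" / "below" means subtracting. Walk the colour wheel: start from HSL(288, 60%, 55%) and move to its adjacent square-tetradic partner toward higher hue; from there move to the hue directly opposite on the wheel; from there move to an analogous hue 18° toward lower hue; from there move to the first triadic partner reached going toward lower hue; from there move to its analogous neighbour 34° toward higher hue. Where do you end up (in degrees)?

94°

square ↑ +90°: 288 + 90 = 378 → 378 − 360 = 18°
complement +180°: 18 + 180 = 198°
analog 18° ↓ −18°: 198 − 18 = 180°
triadic ↓ −120°: 180 − 120 = 60°
analog 34° ↑ +34°: 60 + 34 = 94°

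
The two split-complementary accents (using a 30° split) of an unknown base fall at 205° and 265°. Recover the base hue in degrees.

The accents sit 30° either side of the complement, so the complement is their short-arc midpoint on the wheel.
Short-arc midpoint of 205° and 265°: 235°.
Base is 180° from the complement: 235 − 180 = 55°

55°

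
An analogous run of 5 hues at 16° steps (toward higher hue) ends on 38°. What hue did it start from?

334°

4 steps of 16° (toward higher hue) give a net shift of +64°.
Start = end − shift: 38 − 64 = -26 → -26 + 360 = 334°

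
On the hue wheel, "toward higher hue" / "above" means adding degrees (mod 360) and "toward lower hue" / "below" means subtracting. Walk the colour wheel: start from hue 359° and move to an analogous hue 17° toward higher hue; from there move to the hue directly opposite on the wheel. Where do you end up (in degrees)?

196°

+17° (analog 17° ↑): 359 + 17 = 376 → 376 − 360 = 16°
+180° (complement): 16 + 180 = 196°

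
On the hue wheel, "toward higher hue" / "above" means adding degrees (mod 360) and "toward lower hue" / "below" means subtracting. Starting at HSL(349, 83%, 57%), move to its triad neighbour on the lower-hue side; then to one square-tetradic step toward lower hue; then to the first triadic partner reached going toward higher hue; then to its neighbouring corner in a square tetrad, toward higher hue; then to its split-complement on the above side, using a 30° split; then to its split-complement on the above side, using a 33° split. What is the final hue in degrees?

349 − 120 = 229°   (triadic ↓)
229 − 90 = 139°   (square ↓)
139 + 120 = 259°   (triadic ↑)
259 + 90 = 349°   (square ↑)
349 + 210 = 559 → 559 − 360 = 199°   (split-comp 30° ↑)
199 + 213 = 412 → 412 − 360 = 52°   (split-comp 33° ↑)

52°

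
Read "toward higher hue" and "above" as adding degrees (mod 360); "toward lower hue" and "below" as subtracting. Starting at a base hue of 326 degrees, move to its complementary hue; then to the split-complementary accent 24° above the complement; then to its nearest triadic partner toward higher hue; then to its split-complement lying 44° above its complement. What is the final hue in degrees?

326 + 180 = 506 → 506 − 360 = 146°   (complement)
146 + 204 = 350°   (split-comp 24° ↑)
350 + 120 = 470 → 470 − 360 = 110°   (triadic ↑)
110 + 224 = 334°   (split-comp 44° ↑)

334°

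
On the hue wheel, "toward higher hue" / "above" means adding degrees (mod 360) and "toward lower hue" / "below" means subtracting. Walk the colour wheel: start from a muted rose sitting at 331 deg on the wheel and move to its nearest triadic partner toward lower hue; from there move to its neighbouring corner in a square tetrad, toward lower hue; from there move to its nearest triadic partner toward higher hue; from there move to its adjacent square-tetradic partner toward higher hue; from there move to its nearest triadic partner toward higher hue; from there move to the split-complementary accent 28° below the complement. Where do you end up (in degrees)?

243°

triadic ↓ −120°: 331 − 120 = 211°
square ↓ −90°: 211 − 90 = 121°
triadic ↑ +120°: 121 + 120 = 241°
square ↑ +90°: 241 + 90 = 331°
triadic ↑ +120°: 331 + 120 = 451 → 451 − 360 = 91°
split-comp 28° ↓ +152°: 91 + 152 = 243°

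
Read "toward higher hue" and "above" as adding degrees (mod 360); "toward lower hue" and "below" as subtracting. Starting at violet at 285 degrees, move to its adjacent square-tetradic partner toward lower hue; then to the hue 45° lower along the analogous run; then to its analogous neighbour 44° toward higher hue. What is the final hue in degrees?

194°

285 − 90 = 195°   (square ↓)
195 − 45 = 150°   (analog 45° ↓)
150 + 44 = 194°   (analog 44° ↑)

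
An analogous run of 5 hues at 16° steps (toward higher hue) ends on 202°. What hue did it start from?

4 steps of 16° (toward higher hue) give a net shift of +64°.
Start = end − shift: 202 − 64 = 138°

138°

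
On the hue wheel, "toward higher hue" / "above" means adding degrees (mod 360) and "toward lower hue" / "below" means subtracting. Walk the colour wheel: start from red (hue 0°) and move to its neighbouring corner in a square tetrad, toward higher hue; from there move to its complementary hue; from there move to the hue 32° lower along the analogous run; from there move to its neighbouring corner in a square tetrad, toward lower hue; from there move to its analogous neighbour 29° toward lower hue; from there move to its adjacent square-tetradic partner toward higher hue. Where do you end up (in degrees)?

209°

square ↑ +90°: 0 + 90 = 90°
complement +180°: 90 + 180 = 270°
analog 32° ↓ −32°: 270 − 32 = 238°
square ↓ −90°: 238 − 90 = 148°
analog 29° ↓ −29°: 148 − 29 = 119°
square ↑ +90°: 119 + 90 = 209°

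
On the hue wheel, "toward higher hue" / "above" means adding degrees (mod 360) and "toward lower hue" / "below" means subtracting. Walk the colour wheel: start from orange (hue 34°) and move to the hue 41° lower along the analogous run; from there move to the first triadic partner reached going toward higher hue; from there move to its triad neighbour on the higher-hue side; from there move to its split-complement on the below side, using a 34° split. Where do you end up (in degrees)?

19°

analog 41° ↓ −41°: 34 − 41 = -7 → -7 + 360 = 353°
triadic ↑ +120°: 353 + 120 = 473 → 473 − 360 = 113°
triadic ↑ +120°: 113 + 120 = 233°
split-comp 34° ↓ +146°: 233 + 146 = 379 → 379 − 360 = 19°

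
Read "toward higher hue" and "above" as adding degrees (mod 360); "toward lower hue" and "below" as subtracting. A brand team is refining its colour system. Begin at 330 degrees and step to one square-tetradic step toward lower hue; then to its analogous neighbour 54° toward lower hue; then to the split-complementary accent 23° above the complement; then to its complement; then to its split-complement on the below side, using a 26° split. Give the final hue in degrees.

330 − 90 = 240°   (square ↓)
240 − 54 = 186°   (analog 54° ↓)
186 + 203 = 389 → 389 − 360 = 29°   (split-comp 23° ↑)
29 + 180 = 209°   (complement)
209 + 154 = 363 → 363 − 360 = 3°   (split-comp 26° ↓)

3°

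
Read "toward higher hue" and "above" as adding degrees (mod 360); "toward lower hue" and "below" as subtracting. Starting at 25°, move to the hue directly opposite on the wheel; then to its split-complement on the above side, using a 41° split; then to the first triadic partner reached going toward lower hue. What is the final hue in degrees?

complement +180°: 25 + 180 = 205°
split-comp 41° ↑ +221°: 205 + 221 = 426 → 426 − 360 = 66°
triadic ↓ −120°: 66 − 120 = -54 → -54 + 360 = 306°

306°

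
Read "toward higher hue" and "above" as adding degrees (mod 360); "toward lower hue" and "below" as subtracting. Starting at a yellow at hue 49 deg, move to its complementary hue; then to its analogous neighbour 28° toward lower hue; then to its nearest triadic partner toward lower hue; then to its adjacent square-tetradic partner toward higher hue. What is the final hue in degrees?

complement +180°: 49 + 180 = 229°
analog 28° ↓ −28°: 229 − 28 = 201°
triadic ↓ −120°: 201 − 120 = 81°
square ↑ +90°: 81 + 90 = 171°

171°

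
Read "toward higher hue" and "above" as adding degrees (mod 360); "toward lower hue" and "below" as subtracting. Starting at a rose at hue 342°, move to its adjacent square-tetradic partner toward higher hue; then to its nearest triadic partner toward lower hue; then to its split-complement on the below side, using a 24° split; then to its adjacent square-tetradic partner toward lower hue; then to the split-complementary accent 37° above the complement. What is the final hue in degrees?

square ↑ +90°: 342 + 90 = 432 → 432 − 360 = 72°
triadic ↓ −120°: 72 − 120 = -48 → -48 + 360 = 312°
split-comp 24° ↓ +156°: 312 + 156 = 468 → 468 − 360 = 108°
square ↓ −90°: 108 − 90 = 18°
split-comp 37° ↑ +217°: 18 + 217 = 235°

235°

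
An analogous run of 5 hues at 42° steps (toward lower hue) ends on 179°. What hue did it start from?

4 steps of 42° (toward lower hue) give a net shift of −168°.
Start = end − shift: 179 + 168 = 347°

347°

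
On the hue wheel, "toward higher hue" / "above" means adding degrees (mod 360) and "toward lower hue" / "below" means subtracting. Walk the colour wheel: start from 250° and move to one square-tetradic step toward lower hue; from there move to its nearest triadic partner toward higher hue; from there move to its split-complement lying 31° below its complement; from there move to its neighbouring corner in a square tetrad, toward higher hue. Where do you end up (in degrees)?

square ↓ −90°: 250 − 90 = 160°
triadic ↑ +120°: 160 + 120 = 280°
split-comp 31° ↓ +149°: 280 + 149 = 429 → 429 − 360 = 69°
square ↑ +90°: 69 + 90 = 159°

159°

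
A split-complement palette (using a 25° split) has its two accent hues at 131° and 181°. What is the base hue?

The accents sit 25° either side of the complement, so the complement is their short-arc midpoint on the wheel.
Short-arc midpoint of 131° and 181°: 156°.
Base is 180° from the complement: 156 − 180 = -24 → -24 + 360 = 336°

336°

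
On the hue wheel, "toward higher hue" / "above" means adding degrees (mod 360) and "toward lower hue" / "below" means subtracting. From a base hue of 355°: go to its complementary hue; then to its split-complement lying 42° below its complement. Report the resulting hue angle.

complement +180°: 355 + 180 = 535 → 535 − 360 = 175°
split-comp 42° ↓ +138°: 175 + 138 = 313°

313°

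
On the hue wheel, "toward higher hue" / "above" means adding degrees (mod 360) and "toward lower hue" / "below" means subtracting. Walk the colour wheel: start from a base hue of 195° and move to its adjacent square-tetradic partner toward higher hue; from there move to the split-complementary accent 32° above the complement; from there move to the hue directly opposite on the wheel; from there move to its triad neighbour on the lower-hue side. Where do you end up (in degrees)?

+90° (square ↑): 195 + 90 = 285°
+212° (split-comp 32° ↑): 285 + 212 = 497 → 497 − 360 = 137°
+180° (complement): 137 + 180 = 317°
−120° (triadic ↓): 317 − 120 = 197°

197°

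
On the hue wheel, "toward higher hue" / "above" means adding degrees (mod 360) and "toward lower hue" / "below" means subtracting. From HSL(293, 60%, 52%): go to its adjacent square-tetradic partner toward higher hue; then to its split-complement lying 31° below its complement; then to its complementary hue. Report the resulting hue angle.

square ↑ +90°: 293 + 90 = 383 → 383 − 360 = 23°
split-comp 31° ↓ +149°: 23 + 149 = 172°
complement +180°: 172 + 180 = 352°

352°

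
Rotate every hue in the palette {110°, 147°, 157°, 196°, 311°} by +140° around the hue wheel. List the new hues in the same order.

250°, 287°, 297°, 336°, 91°

110 + 140 = 250°
147 + 140 = 287°
157 + 140 = 297°
196 + 140 = 336°
311 + 140 = 451 → 451 − 360 = 91°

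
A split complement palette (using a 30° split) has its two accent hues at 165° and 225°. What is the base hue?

15°

The accents sit 30° either side of the complement, so the complement is their short-arc midpoint on the wheel.
Short-arc midpoint of 165° and 225°: 195°.
Base is 180° from the complement: 195 − 180 = 15°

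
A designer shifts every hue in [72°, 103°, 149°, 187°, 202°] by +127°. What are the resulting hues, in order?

199°, 230°, 276°, 314°, 329°

72 + 127 = 199°
103 + 127 = 230°
149 + 127 = 276°
187 + 127 = 314°
202 + 127 = 329°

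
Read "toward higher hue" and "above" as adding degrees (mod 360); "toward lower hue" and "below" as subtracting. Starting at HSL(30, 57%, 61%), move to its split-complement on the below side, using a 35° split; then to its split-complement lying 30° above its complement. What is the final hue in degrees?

30 + 145 = 175°   (split-comp 35° ↓)
175 + 210 = 385 → 385 − 360 = 25°   (split-comp 30° ↑)

25°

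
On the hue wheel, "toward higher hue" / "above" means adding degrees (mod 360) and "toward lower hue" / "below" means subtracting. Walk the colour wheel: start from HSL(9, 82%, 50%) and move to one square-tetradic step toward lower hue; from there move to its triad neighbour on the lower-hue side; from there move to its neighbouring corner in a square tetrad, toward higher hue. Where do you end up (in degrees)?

249°

−90° (square ↓): 9 − 90 = -81 → -81 + 360 = 279°
−120° (triadic ↓): 279 − 120 = 159°
+90° (square ↑): 159 + 90 = 249°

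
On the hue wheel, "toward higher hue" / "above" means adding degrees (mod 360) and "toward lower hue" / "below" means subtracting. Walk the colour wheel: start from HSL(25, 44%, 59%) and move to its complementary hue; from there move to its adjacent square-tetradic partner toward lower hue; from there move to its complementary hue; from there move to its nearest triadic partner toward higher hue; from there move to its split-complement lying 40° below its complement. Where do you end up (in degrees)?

complement +180°: 25 + 180 = 205°
square ↓ −90°: 205 − 90 = 115°
complement +180°: 115 + 180 = 295°
triadic ↑ +120°: 295 + 120 = 415 → 415 − 360 = 55°
split-comp 40° ↓ +140°: 55 + 140 = 195°

195°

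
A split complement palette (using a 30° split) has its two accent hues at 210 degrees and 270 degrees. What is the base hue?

The accents sit 30° either side of the complement, so the complement is their short-arc midpoint on the wheel.
Short-arc midpoint of 210° and 270°: 240°.
Base is 180° from the complement: 240 − 180 = 60°

60°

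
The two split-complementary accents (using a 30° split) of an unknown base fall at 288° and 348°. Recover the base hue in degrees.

138°

The accents sit 30° either side of the complement, so the complement is their short-arc midpoint on the wheel.
Short-arc midpoint of 288° and 348°: 318°.
Base is 180° from the complement: 318 − 180 = 138°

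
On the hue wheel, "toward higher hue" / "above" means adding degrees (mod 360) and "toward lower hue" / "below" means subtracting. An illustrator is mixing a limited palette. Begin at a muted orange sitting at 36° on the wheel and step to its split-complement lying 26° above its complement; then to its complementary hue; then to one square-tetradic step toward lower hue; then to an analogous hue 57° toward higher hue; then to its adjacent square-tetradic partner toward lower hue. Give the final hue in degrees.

299°

split-comp 26° ↑ +206°: 36 + 206 = 242°
complement +180°: 242 + 180 = 422 → 422 − 360 = 62°
square ↓ −90°: 62 − 90 = -28 → -28 + 360 = 332°
analog 57° ↑ +57°: 332 + 57 = 389 → 389 − 360 = 29°
square ↓ −90°: 29 − 90 = -61 → -61 + 360 = 299°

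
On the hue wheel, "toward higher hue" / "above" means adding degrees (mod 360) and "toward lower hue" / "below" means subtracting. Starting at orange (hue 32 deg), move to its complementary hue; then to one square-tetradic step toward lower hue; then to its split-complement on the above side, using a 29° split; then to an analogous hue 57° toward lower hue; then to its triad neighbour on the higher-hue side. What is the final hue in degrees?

32 + 180 = 212°   (complement)
212 − 90 = 122°   (square ↓)
122 + 209 = 331°   (split-comp 29° ↑)
331 − 57 = 274°   (analog 57° ↓)
274 + 120 = 394 → 394 − 360 = 34°   (triadic ↑)

34°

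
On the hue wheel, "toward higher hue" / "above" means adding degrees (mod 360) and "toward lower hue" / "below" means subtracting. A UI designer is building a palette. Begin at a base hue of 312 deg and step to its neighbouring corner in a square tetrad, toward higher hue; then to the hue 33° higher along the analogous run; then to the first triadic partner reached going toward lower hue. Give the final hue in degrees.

315°

+90° (square ↑): 312 + 90 = 402 → 402 − 360 = 42°
+33° (analog 33° ↑): 42 + 33 = 75°
−120° (triadic ↓): 75 − 120 = -45 → -45 + 360 = 315°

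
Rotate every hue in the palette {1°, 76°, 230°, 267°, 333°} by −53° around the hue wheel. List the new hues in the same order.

1 − 53 = -52 → -52 + 360 = 308°
76 − 53 = 23°
230 − 53 = 177°
267 − 53 = 214°
333 − 53 = 280°

308°, 23°, 177°, 214°, 280°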